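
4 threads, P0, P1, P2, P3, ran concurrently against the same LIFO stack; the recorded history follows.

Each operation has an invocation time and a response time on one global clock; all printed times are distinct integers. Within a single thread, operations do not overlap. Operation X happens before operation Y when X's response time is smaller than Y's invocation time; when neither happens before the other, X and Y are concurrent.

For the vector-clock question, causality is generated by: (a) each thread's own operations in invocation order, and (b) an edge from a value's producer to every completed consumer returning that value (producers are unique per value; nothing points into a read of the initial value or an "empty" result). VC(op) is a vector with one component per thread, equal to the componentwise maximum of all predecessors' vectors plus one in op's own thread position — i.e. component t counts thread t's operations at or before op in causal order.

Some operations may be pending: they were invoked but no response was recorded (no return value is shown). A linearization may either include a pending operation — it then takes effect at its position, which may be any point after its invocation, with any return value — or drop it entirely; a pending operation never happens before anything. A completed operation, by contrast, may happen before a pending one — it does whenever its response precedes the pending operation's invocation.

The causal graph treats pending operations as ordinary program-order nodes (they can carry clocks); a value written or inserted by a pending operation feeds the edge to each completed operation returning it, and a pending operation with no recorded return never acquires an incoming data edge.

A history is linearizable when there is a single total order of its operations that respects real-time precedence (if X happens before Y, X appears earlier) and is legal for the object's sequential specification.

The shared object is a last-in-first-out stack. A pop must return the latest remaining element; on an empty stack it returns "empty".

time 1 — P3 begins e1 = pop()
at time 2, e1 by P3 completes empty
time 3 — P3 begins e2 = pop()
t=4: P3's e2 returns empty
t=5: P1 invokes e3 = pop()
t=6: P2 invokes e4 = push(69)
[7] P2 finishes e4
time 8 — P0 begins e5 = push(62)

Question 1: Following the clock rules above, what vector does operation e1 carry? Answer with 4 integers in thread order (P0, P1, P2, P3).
root op e1, invoked 1: fresh clock plus P3's own tick → (0, 0, 0, 1)
root op e4, invoked 6: fresh clock plus P2's own tick → (0, 0, 1, 0)
root op e3, invoked 5: fresh clock plus P1's own tick → (0, 1, 0, 0)
root op e5, invoked 8: fresh clock plus P0's own tick → (1, 0, 0, 0)
e2 (invocation 3): componentwise max over VC(e1)=(0, 0, 0, 1), +1 at P3, giving (0, 0, 0, 2)
target: VC(e1) = (0, 0, 0, 1)

(0, 0, 0, 1)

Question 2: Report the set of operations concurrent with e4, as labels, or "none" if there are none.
e4 runs from 6 to 7; window-overlapping ops are concurrent
e1 [1,2]: before
e2 [3,4]: before
e3 [5,…): concurrent
e5 [8,…): after

e3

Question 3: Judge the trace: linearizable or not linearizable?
a witness: e1, e2, e3, e4
step 1: e1 pop() → empty — stack <>
step 2: e2 pop() → empty — stack <>
step 3: e3 pop() (pending, included) — stack <>
step 4: e4 push(69) — stack <69>

linearizable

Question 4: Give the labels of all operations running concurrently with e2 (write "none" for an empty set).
e2 spans [3,4]; an op avoiding the whole window 3..4 is ordered, any other is concurrent
e1 [1,2]: before
e3 [5,…): after
e4 [6,7]: after
e5 [8,…): after

none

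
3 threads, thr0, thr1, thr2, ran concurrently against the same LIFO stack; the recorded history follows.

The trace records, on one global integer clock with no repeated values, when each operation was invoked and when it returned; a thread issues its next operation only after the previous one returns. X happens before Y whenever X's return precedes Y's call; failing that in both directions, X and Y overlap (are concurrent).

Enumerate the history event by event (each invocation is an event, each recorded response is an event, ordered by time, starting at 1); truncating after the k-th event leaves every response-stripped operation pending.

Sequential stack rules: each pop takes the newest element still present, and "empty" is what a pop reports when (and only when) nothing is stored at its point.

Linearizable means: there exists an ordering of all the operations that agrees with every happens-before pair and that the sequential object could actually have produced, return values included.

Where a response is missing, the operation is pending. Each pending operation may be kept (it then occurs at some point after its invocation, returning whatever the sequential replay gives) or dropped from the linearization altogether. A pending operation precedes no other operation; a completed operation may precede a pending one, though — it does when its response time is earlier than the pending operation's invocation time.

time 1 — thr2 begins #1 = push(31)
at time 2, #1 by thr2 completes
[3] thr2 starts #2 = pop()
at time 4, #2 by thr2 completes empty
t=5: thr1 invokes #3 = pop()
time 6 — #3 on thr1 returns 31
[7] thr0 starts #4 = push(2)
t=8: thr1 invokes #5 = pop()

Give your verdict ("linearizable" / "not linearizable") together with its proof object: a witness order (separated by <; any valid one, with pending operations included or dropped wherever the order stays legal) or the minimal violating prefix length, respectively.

prefix check: 1..3 passes, 1..4 fails once #2's time-4 response joins
exhaustive check: the 2 completed LIFO stack ops admit one real-time order; illegal
e.g. #1, #2: illegal at step 2, since #2 pop() → empty cannot apply there

not linearizable — minimal violating prefix: 4 events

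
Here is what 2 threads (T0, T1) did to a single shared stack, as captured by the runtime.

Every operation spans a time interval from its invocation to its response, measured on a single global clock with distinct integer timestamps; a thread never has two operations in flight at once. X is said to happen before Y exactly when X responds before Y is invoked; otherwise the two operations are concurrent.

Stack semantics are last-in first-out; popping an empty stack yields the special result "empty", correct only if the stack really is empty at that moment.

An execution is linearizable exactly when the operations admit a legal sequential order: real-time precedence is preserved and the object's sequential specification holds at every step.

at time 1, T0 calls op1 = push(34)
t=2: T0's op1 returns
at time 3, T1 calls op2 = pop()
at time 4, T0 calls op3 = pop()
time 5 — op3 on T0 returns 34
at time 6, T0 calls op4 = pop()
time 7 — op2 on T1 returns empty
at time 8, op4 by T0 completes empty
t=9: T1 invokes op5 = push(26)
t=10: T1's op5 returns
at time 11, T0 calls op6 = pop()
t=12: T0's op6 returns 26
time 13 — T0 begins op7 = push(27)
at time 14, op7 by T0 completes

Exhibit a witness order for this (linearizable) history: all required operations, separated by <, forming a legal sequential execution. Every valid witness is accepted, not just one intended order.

op1 < op3 < op2 < op4 < op5 < op6 < op7

1. op1 push(34), leaving stack <34>
2. op3 pop() → 34, leaving stack <>
3. op2 pop() → empty, leaving stack <>
4. op4 pop() → empty, leaving stack <>
5. op5 push(26), leaving stack <26>
6. op6 pop() → 26, leaving stack <>
7. op7 push(27), leaving stack <27>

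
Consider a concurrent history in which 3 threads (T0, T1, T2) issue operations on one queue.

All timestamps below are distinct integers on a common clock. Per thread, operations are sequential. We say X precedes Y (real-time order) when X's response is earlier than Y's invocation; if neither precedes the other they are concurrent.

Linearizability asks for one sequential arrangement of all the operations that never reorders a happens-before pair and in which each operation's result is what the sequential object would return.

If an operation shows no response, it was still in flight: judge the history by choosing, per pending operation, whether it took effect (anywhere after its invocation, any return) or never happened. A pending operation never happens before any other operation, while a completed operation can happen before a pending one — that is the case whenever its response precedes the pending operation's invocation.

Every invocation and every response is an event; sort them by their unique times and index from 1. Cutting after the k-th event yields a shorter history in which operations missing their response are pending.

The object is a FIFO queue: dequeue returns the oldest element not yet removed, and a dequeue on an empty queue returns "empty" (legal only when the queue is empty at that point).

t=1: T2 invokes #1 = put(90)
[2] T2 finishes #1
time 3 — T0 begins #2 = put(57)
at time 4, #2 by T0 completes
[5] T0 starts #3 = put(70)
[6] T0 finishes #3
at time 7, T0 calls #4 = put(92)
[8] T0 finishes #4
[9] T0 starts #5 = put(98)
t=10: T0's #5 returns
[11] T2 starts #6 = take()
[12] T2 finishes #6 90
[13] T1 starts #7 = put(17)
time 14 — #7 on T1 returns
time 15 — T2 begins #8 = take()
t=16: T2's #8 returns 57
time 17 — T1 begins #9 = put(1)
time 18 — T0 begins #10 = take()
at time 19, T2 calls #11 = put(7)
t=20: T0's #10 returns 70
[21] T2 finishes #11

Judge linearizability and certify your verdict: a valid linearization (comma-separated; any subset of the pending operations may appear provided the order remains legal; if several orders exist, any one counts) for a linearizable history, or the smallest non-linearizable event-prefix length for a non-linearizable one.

linearizable — witness: #1, #2, #3, #4, #5, #6, #7, #8, #9, #10, #11

step 1: #1 put(90) — queue <90>
step 2: #2 put(57) — queue <90,57>
step 3: #3 put(70) — queue <90,57,70>
step 4: #4 put(92) — queue <90,57,70,92>
step 5: #5 put(98) — queue <90,57,70,92,98>
step 6: #6 take() → 90 — queue <57,70,92,98>
step 7: #7 put(17) — queue <57,70,92,98,17>
step 8: #8 take() → 57 — queue <70,92,98,17>
step 9: #9 put(1) (pending, included) — queue <70,92,98,17,1>
step 10: #10 take() → 70 — queue <92,98,17,1>
step 11: #11 put(7) — queue <92,98,17,1,7>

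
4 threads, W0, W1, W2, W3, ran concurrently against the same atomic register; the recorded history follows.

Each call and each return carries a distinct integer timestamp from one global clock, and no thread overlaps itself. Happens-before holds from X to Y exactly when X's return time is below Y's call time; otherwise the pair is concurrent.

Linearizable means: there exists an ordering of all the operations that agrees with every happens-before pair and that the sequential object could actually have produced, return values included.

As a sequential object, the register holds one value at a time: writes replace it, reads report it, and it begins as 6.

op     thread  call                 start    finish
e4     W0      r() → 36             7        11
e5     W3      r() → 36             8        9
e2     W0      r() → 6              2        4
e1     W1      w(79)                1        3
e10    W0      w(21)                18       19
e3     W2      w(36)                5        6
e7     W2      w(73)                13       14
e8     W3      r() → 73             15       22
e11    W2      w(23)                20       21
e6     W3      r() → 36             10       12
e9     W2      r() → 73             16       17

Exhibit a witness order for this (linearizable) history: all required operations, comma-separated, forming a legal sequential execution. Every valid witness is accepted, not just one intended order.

1. e2 r() → 6, leaving value 6
2. e1 w(79), leaving value 79
3. e3 w(36), leaving value 36
4. e4 r() → 36, leaving value 36
5. e5 r() → 36, leaving value 36
6. e6 r() → 36, leaving value 36
7. e7 w(73), leaving value 73
8. e8 r() → 73, leaving value 73
9. e9 r() → 73, leaving value 73
10. e10 w(21), leaving value 21
11. e11 w(23), leaving value 23

e2, e1, e3, e4, e5, e6, e7, e8, e9, e10, e11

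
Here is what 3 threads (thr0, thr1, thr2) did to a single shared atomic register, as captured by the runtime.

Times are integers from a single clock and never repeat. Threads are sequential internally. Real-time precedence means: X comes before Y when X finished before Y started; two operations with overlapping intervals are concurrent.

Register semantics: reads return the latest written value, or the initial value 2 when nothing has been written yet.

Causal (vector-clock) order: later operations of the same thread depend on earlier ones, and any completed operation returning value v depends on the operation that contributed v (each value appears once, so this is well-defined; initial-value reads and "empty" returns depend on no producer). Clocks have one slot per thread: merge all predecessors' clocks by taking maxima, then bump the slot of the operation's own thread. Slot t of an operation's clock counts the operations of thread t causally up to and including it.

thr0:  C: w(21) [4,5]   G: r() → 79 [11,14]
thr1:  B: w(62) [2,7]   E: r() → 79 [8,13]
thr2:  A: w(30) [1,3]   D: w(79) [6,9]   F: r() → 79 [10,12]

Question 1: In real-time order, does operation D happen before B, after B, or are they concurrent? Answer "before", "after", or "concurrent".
D spans [6,9], B spans [2,7]
the intervals overlap in both directions

concurrent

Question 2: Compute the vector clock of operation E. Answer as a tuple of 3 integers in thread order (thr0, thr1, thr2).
VC(A, invoked at 1): no causal predecessors; +1 on thr2 → (0, 0, 1)
VC(B, invoked at 2): no causal predecessors; +1 on thr1 → (0, 1, 0)
VC(C, invoked at 4): no causal predecessors; +1 on thr0 → (1, 0, 0)
from VC(A)=(0, 0, 1), D (invoked 6) maxes components and bumps thr2 → (0, 0, 2)
from VC(D)=(0, 0, 2), F (invoked 10) maxes components and bumps thr2 → (0, 0, 3)
from VC(B)=(0, 1, 0), VC(D)=(0, 0, 2), E (invoked 8) maxes components and bumps thr1 → (0, 2, 2)
from VC(C)=(1, 0, 0), VC(D)=(0, 0, 2), G (invoked 11) maxes components and bumps thr0 → (2, 0, 2)
target: VC(E) = (0, 2, 2)

(0, 2, 2)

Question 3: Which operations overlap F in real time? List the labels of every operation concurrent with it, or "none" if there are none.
overlap test against F [10,12]: concurrent iff the interval meets 10..12
A [1,3]: before
B [2,7]: before
C [4,5]: before
D [6,9]: before
E [8,13]: concurrent
G [11,14]: concurrent

E, G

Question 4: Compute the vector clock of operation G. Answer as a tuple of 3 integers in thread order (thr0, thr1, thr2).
A, invoked 1, has no incoming edges; only thr2's bump applies → (0, 0, 1)
B, invoked 2, has no incoming edges; only thr1's bump applies → (0, 1, 0)
C, invoked 4, has no incoming edges; only thr0's bump applies → (1, 0, 0)
D, invoked 6, takes VC(A)=(0, 0, 1) under max, adds 1 for thr2 → (0, 0, 2)
F, invoked 10, takes VC(D)=(0, 0, 2) under max, adds 1 for thr2 → (0, 0, 3)
E, invoked 8, takes VC(B)=(0, 1, 0), VC(D)=(0, 0, 2) under max, adds 1 for thr1 → (0, 2, 2)
G, invoked 11, takes VC(C)=(1, 0, 0), VC(D)=(0, 0, 2) under max, adds 1 for thr0 → (2, 0, 2)
target: VC(G) = (2, 0, 2)

(2, 0, 2)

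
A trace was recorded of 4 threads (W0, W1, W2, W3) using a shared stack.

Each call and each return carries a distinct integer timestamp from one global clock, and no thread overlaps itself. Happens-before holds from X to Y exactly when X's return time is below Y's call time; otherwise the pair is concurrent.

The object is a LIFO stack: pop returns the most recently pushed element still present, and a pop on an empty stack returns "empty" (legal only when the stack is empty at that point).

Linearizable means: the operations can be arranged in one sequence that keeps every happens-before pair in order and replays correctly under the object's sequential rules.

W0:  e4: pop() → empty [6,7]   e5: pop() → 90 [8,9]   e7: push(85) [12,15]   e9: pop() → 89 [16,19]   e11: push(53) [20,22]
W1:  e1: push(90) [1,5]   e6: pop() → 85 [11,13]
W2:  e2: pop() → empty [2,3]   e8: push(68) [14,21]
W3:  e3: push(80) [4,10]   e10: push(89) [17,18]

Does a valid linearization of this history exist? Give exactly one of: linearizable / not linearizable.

already the first 7 events (up to e4's response at time 7) admit no linearization; the first 6 still do
checked exhaustively: 2 real-time-consistent orders of 3 completed operations, zero legal stack replays
every completion of the 1 pending operation (e3) was checked; none linearizes
take e1, e2, e4 (pending dropped): step 2 already fails, because e2 pop() → empty cannot occur there
take e2, e1, e4 (pending dropped): step 3 already fails, because e4 pop() → empty cannot occur there

not linearizable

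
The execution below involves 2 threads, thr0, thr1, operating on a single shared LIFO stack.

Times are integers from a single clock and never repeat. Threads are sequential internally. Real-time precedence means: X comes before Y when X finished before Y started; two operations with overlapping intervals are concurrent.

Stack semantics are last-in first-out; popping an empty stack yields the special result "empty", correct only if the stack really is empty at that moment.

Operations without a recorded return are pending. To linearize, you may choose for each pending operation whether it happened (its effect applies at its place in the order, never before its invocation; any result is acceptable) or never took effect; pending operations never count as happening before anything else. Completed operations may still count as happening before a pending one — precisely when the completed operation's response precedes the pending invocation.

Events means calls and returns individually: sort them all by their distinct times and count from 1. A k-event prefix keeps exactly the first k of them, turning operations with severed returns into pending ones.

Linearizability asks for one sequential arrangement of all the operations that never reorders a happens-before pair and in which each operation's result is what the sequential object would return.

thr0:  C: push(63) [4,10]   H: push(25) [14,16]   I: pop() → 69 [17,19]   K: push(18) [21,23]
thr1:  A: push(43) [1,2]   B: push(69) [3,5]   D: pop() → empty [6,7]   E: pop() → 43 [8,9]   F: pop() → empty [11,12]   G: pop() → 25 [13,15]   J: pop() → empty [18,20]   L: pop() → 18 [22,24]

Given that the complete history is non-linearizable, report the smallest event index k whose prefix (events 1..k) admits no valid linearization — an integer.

events 1..6 are linearizable; a witness order is A, B:
after step 1 (A push(43)): stack <43>
after step 2 (B push(69)): stack <43,69>
at event 7 (D's time-7 response) nothing linearizes any more
no escape via the 1 pending operation (C): every completion choice fails
for example A, B, D (pending dropped) fails at step 3: D pop() → empty is not legal there

7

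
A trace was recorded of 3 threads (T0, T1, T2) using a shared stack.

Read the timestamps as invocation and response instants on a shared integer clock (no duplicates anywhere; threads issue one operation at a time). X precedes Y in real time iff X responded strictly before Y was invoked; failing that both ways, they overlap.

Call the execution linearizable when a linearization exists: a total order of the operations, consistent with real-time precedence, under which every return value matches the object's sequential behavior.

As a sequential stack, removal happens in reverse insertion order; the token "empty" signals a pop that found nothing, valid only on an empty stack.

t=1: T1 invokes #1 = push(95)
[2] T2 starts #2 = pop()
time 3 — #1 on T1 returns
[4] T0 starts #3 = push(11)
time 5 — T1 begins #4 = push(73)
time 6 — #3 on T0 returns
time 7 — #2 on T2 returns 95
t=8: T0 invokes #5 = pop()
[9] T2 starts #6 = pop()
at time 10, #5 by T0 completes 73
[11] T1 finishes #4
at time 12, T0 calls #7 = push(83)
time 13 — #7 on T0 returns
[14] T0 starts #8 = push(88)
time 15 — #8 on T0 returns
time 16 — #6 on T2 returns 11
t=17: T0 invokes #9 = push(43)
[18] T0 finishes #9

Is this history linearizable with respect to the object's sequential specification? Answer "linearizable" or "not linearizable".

one valid linearization: #1, #2, #3, #4, #5, #6, #7, #8, #9
1. #1 push(95), leaving stack <95>
2. #2 pop() → 95, leaving stack <>
3. #3 push(11), leaving stack <11>
4. #4 push(73), leaving stack <11,73>
5. #5 pop() → 73, leaving stack <11>
6. #6 pop() → 11, leaving stack <>
7. #7 push(83), leaving stack <83>
8. #8 push(88), leaving stack <83,88>
9. #9 push(43), leaving stack <83,88,43>

linearizable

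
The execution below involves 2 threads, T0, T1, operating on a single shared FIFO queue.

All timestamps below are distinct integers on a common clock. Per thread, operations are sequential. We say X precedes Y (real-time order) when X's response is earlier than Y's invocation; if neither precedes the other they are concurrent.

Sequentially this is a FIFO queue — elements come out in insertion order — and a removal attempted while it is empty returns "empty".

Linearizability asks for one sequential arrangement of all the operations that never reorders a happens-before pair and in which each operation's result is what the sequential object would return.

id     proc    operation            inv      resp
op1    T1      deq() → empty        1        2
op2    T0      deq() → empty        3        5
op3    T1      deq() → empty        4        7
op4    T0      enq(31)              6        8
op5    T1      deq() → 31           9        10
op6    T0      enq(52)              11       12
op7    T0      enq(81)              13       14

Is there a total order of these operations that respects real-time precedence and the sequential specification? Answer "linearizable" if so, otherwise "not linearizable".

witness order: op1, op2, op3, op4, op5, op6, op7
1. op1 deq() → empty, leaving queue <>
2. op2 deq() → empty, leaving queue <>
3. op3 deq() → empty, leaving queue <>
4. op4 enq(31), leaving queue <31>
5. op5 deq() → 31, leaving queue <>
6. op6 enq(52), leaving queue <52>
7. op7 enq(81), leaving queue <52,81>

linearizable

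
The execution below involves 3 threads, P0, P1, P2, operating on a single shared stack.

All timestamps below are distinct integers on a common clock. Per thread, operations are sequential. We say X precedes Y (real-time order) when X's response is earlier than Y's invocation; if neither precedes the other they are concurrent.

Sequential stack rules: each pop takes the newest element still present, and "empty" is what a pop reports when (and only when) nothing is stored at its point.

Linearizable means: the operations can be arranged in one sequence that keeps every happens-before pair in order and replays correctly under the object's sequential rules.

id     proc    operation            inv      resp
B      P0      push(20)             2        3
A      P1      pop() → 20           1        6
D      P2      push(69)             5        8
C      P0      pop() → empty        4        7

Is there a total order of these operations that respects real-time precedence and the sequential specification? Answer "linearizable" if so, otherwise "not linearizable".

one valid linearization: B, A, C, D
1. B push(20), leaving stack <20>
2. A pop() → 20, leaving stack <>
3. C pop() → empty, leaving stack <>
4. D push(69), leaving stack <69>

linearizable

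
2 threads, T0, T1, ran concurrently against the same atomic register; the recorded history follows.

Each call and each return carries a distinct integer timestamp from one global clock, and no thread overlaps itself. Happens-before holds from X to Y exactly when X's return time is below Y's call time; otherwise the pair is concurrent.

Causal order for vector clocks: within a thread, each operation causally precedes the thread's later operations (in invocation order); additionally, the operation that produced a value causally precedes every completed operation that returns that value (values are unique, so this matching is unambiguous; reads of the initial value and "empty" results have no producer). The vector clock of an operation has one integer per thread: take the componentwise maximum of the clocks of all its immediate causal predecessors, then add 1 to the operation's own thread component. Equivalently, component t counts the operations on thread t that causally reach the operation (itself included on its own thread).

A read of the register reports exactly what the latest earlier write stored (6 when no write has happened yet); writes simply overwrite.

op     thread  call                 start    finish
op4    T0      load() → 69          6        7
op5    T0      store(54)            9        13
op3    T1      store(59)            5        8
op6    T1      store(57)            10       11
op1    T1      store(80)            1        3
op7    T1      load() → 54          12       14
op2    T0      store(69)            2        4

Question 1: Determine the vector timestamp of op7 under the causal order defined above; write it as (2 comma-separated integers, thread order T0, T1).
(3, 4)

root op op1, invoked 1: fresh clock plus T1's own tick → (0, 1)
root op op2, invoked 2: fresh clock plus T0's own tick → (1, 0)
merge at op3 (invoked 5): VC(op1)=(0, 1), own-thread bump on T1 → (0, 2)
merge at op4 (invoked 6): VC(op2)=(1, 0), own-thread bump on T0 → (2, 0)
merge at op6 (invoked 10): VC(op3)=(0, 2), own-thread bump on T1 → (0, 3)
merge at op5 (invoked 9): VC(op4)=(2, 0), own-thread bump on T0 → (3, 0)
merge at op7 (invoked 12): VC(op5)=(3, 0), VC(op6)=(0, 3), own-thread bump on T1 → (3, 4)
target: VC(op7) = (3, 4)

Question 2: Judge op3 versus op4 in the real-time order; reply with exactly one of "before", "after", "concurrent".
concurrent

op3 spans [5,8], op4 spans [6,7]
the intervals overlap in both directions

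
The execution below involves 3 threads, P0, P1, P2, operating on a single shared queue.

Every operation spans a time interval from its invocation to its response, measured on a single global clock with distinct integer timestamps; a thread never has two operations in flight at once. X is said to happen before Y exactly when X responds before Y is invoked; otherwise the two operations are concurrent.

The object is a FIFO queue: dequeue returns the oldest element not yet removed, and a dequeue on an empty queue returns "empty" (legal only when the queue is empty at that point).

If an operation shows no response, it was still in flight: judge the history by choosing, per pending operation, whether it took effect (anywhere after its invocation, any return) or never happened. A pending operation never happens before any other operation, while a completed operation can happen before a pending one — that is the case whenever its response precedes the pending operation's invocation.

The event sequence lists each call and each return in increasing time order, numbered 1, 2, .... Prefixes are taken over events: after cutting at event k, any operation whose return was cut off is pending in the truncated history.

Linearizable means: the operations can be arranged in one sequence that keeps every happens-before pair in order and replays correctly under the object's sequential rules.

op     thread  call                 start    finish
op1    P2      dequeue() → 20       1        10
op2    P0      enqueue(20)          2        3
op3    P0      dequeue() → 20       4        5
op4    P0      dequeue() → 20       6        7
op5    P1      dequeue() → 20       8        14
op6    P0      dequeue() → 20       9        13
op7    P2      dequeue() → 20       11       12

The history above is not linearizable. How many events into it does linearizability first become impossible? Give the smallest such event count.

7

a valid linearization of events 1..6 exists, for instance op1, op2, op3:
1. op1 dequeue() (pending, included), leaving queue <>
2. op2 enqueue(20), leaving queue <20>
3. op3 dequeue() → 20, leaving queue <>
event 7 — op4's response, time 7 — after it, nothing linearizes
no completion choice of the 1 pending operation (op1) rescues it — every subset was tried
one such order, op2, op3, op4 (pending dropped), breaks at step 3 where op4 dequeue() → 20 is illegal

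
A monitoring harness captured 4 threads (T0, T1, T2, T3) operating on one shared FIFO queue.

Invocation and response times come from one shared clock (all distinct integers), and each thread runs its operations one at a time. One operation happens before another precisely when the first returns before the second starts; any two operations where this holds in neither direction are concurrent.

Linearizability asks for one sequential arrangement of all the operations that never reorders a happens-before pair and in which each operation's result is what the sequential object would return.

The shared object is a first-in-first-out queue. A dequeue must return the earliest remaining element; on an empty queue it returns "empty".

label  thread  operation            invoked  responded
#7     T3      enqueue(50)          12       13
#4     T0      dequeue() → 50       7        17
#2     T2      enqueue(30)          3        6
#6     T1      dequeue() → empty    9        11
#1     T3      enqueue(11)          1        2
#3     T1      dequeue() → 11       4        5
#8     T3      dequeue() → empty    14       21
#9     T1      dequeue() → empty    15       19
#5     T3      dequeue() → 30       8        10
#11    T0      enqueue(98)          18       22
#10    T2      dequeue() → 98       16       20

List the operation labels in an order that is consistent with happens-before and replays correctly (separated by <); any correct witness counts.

1. #1 enqueue(11), leaving queue <11>
2. #2 enqueue(30), leaving queue <11,30>
3. #3 dequeue() → 11, leaving queue <30>
4. #5 dequeue() → 30, leaving queue <>
5. #6 dequeue() → empty, leaving queue <>
6. #7 enqueue(50), leaving queue <50>
7. #4 dequeue() → 50, leaving queue <>
8. #8 dequeue() → empty, leaving queue <>
9. #9 dequeue() → empty, leaving queue <>
10. #11 enqueue(98), leaving queue <98>
11. #10 dequeue() → 98, leaving queue <>

#1 < #2 < #3 < #5 < #6 < #7 < #4 < #8 < #9 < #11 < #10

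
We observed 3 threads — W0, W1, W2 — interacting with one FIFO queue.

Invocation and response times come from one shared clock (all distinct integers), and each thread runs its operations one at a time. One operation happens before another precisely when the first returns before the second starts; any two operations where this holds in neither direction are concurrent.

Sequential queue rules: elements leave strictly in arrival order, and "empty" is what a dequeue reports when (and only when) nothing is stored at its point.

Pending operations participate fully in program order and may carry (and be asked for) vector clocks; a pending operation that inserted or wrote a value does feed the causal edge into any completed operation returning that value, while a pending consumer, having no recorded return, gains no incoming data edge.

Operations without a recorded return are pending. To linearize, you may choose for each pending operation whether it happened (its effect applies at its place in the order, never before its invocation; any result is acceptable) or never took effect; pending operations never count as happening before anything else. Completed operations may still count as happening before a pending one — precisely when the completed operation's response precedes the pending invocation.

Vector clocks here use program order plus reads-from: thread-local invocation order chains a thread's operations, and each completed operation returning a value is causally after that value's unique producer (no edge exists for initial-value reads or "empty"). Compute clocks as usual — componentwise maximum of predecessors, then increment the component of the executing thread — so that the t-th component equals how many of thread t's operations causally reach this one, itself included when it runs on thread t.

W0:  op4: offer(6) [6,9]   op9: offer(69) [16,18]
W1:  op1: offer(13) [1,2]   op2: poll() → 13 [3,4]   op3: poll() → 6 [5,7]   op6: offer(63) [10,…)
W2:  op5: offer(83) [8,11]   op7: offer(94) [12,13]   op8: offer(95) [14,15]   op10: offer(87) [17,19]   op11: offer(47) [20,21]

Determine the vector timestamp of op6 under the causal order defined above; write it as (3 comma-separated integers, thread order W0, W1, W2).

(1, 4, 0)

no predecessors for op5 (invoked 8): W2 increments from zero → (0, 0, 1)
no predecessors for op1 (invoked 1): W1 increments from zero → (0, 1, 0)
no predecessors for op4 (invoked 6): W0 increments from zero → (1, 0, 0)
merge at op7 (invoked 12): VC(op5)=(0, 0, 1), own-thread bump on W2 → (0, 0, 2)
merge at op2 (invoked 3): VC(op1)=(0, 1, 0), own-thread bump on W1 → (0, 2, 0)
merge at op9 (invoked 16): VC(op4)=(1, 0, 0), own-thread bump on W0 → (2, 0, 0)
merge at op8 (invoked 14): VC(op7)=(0, 0, 2), own-thread bump on W2 → (0, 0, 3)
merge at op10 (invoked 17): VC(op8)=(0, 0, 3), own-thread bump on W2 → (0, 0, 4)
merge at op3 (invoked 5): VC(op2)=(0, 2, 0), VC(op4)=(1, 0, 0), own-thread bump on W1 → (1, 3, 0)
merge at op11 (invoked 20): VC(op10)=(0, 0, 4), own-thread bump on W2 → (0, 0, 5)
merge at op6 (invoked 10): VC(op3)=(1, 3, 0), own-thread bump on W1 → (1, 4, 0)
target: VC(op6) = (1, 4, 0)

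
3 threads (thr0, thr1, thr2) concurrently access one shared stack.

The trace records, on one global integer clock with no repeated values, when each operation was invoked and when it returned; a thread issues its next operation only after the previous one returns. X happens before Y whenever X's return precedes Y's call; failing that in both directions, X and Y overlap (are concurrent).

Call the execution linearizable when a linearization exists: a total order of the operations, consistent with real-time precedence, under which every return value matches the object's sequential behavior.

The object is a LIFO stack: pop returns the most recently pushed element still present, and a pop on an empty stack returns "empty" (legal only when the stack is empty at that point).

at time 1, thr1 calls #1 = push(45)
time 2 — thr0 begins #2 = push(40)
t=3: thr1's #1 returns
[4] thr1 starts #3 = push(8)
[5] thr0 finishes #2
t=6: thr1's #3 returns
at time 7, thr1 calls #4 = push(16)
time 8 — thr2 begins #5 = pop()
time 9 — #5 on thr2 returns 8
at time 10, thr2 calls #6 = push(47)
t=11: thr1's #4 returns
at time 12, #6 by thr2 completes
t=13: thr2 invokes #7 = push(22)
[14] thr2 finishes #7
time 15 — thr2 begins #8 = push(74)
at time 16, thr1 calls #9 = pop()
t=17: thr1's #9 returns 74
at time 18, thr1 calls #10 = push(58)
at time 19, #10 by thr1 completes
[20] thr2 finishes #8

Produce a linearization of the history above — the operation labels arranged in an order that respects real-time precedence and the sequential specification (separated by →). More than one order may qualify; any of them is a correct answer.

#1 → #2 → #3 → #5 → #4 → #6 → #7 → #8 → #9 → #10

1. #1 push(45), leaving stack <45>
2. #2 push(40), leaving stack <45,40>
3. #3 push(8), leaving stack <45,40,8>
4. #5 pop() → 8, leaving stack <45,40>
5. #4 push(16), leaving stack <45,40,16>
6. #6 push(47), leaving stack <45,40,16,47>
7. #7 push(22), leaving stack <45,40,16,47,22>
8. #8 push(74), leaving stack <45,40,16,47,22,74>
9. #9 pop() → 74, leaving stack <45,40,16,47,22>
10. #10 push(58), leaving stack <45,40,16,47,22,58>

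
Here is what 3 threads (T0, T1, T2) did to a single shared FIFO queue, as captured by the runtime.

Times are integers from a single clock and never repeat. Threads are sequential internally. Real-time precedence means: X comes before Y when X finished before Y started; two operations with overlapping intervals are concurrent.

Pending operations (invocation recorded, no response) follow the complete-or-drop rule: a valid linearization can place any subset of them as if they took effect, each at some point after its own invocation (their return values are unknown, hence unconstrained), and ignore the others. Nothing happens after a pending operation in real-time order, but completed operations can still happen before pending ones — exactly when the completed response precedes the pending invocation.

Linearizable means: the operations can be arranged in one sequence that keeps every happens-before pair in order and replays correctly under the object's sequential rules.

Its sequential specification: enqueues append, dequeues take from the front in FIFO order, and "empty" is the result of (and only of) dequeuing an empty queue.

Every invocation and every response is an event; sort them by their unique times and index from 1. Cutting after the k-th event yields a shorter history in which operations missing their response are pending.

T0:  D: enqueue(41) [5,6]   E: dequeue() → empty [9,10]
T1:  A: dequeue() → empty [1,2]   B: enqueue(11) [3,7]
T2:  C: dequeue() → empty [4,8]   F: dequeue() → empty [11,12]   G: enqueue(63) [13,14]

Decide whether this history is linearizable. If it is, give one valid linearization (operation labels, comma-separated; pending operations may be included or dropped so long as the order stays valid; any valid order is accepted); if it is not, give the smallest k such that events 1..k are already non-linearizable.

already the first 10 events (up to E's response at time 10) admit no linearization; the first 9 still do
real-time-consistent orders of the 5 completed operations: 6 — all fail the FIFO queue replay
one such order, A, B, C, D, E, breaks at step 3 where C dequeue() → empty is illegal
one such order, A, B, D, C, E, breaks at step 4 where C dequeue() → empty is illegal

not linearizable — minimal violating prefix: 10 events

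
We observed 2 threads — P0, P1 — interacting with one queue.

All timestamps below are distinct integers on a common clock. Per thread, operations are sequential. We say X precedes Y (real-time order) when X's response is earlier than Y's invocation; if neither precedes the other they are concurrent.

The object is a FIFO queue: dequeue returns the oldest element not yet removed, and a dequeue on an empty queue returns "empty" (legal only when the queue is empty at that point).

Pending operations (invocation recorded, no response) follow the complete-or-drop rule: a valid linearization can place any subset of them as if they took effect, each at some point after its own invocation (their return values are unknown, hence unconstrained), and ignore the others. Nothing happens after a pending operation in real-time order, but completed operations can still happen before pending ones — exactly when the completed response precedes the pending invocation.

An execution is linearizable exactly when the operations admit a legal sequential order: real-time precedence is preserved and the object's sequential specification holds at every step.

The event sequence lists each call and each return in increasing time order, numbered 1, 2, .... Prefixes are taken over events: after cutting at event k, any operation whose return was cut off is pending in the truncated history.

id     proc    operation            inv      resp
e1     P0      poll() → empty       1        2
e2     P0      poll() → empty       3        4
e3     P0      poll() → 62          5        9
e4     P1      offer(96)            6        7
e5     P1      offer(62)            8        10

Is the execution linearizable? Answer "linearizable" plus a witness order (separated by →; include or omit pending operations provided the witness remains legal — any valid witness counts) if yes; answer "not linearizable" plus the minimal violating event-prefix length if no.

not linearizable — minimal violating prefix: 9 events

events 1..8 are fine; event 9 — the response of e3 at time 9 — makes the prefix non-linearizable
no legal order exists: 2 real-time-consistent candidates over 4 completed queue operations, all rejected
include/drop combinations of the 1 pending operation (e5) were all tried; none helps
take e1, e2, e3, e4 (pending dropped): step 3 already fails, because e3 poll() → 62 cannot occur there
take e1, e2, e4, e3 (pending dropped): step 4 already fails, because e3 poll() → 62 cannot occur there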